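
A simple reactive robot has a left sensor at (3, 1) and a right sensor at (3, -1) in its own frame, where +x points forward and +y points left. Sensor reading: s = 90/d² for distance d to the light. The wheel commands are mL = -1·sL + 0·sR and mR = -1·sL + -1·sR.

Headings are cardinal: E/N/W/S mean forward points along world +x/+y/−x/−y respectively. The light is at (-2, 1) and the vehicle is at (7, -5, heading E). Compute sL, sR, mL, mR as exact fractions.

90/169 90/193 -90/169 -32580/32617

left sensor world pos  = (10, -4); dL² = 169
right sensor world pos = (10, -6); dR² = 193
sL = 90/169 = 90/169
sR = 90/193 = 90/193
mL = -1·sL + 0·sR = -90/169
mR = -1·sL + -1·sR = -32580/32617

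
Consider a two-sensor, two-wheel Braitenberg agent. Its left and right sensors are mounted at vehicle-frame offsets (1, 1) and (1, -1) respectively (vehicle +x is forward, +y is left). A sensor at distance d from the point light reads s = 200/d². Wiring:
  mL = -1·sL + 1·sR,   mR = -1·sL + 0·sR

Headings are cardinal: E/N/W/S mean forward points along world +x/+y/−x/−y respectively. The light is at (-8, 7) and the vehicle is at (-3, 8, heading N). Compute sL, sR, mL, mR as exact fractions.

10 5 -5 -10

left sensor world pos  = (-4, 9); dL² = 20
right sensor world pos = (-2, 9); dR² = 40
sL = 200/20 = 10
sR = 200/40 = 5
mL = -1·sL + 1·sR = -5
mR = -1·sL + 0·sR = -10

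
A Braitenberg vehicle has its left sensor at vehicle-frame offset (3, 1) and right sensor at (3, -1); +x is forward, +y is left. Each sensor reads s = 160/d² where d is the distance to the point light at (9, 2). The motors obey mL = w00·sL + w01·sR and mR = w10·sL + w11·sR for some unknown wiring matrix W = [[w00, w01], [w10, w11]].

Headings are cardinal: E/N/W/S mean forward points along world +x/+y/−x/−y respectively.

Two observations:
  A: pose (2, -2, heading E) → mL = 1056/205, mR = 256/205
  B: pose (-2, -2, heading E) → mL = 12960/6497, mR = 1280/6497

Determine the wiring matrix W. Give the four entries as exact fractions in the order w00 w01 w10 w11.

obs A: pose=(2,-2,E) → sL=32/5, sR=160/41, mL=1056/205, mR=256/205
obs B: pose=(-2,-2,E) → sL=160/73, sR=160/89, mL=12960/6497, mR=1280/6497
sensor matrix S = [[32/5, 160/41], [160/73, 160/89]]; det S = 786432/266377
solve [mL_A; mL_B] = S·[w00; w01] and [mR_A; mR_B] = S·[w10; w11]:
  w00 = 1/2, w01 = 1/2, w10 = 1/2, w11 = -1/2

1/2 1/2 1/2 -1/2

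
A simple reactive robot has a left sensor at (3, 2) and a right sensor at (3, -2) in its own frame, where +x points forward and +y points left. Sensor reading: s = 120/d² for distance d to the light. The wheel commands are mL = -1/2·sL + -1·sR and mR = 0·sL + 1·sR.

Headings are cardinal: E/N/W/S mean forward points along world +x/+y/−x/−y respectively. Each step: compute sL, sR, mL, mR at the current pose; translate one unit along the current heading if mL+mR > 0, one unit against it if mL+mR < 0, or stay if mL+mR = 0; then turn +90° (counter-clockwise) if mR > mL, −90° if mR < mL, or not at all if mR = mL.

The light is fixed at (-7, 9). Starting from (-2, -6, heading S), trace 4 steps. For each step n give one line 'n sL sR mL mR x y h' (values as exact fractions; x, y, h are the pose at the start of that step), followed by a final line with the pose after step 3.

0 120/373 40/111 -21580/41403 40/111 -2 -6 S
1 15/26 3/8 -69/104 3/8 -2 -5 E
2 24/25 120/157 -4884/3925 120/157 -3 -5 N
3 12/29 12/17 -450/493 12/17 -3 -6 W
final -2 -6 S

n=0: pose=(-2,-6,S); sL=120/373, sR=40/111; mL=-21580/41403, mR=40/111; mL+mR=-60/373 → advance -1; mR−mL=36500/41403 → turn +1·90°
n=1: pose=(-2,-5,E); sL=15/26, sR=3/8; mL=-69/104, mR=3/8; mL+mR=-15/52 → advance -1; mR−mL=27/26 → turn +1·90°
n=2: pose=(-3,-5,N); sL=24/25, sR=120/157; mL=-4884/3925, mR=120/157; mL+mR=-12/25 → advance -1; mR−mL=7884/3925 → turn +1·90°
n=3: pose=(-3,-6,W); sL=12/29, sR=12/17; mL=-450/493, mR=12/17; mL+mR=-6/29 → advance -1; mR−mL=798/493 → turn +1·90°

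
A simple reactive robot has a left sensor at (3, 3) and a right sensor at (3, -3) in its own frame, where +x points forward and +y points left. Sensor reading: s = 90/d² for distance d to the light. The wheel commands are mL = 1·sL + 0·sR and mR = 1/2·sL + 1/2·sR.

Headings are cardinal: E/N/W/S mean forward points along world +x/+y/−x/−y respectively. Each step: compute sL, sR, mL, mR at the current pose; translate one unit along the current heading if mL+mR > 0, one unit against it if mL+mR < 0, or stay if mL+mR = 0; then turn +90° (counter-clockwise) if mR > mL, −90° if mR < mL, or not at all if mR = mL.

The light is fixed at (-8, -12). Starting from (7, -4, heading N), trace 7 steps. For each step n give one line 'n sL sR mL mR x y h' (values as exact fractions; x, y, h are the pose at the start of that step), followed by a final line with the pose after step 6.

0 18/53 18/89 18/53 1278/4717 7 -4 N
1 5/26 1/4 5/26 23/104 7 -3 E
2 90/313 18/101 90/313 7362/31613 8 -3 N
3 9/53 9/41 9/53 423/2173 8 -2 E
4 18/73 90/569 18/73 8406/41537 9 -2 N
5 45/298 45/232 45/298 11925/69136 9 -1 E
6 90/421 90/637 90/421 47610/268177 10 -1 N
final 10 0 E

n=0: pose=(7,-4,N); sL=18/53, sR=18/89; mL=18/53, mR=1278/4717; mL+mR=2880/4717 → advance +1; mR−mL=-324/4717 → turn -1·90°
n=1: pose=(7,-3,E); sL=5/26, sR=1/4; mL=5/26, mR=23/104; mL+mR=43/104 → advance +1; mR−mL=3/104 → turn +1·90°
n=2: pose=(8,-3,N); sL=90/313, sR=18/101; mL=90/313, mR=7362/31613; mL+mR=16452/31613 → advance +1; mR−mL=-1728/31613 → turn -1·90°
n=3: pose=(8,-2,E); sL=9/53, sR=9/41; mL=9/53, mR=423/2173; mL+mR=792/2173 → advance +1; mR−mL=54/2173 → turn +1·90°
n=4: pose=(9,-2,N); sL=18/73, sR=90/569; mL=18/73, mR=8406/41537; mL+mR=18648/41537 → advance +1; mR−mL=-1836/41537 → turn -1·90°
n=5: pose=(9,-1,E); sL=45/298, sR=45/232; mL=45/298, mR=11925/69136; mL+mR=22365/69136 → advance +1; mR−mL=1485/69136 → turn +1·90°
n=6: pose=(10,-1,N); sL=90/421, sR=90/637; mL=90/421, mR=47610/268177; mL+mR=104940/268177 → advance +1; mR−mL=-9720/268177 → turn -1·90°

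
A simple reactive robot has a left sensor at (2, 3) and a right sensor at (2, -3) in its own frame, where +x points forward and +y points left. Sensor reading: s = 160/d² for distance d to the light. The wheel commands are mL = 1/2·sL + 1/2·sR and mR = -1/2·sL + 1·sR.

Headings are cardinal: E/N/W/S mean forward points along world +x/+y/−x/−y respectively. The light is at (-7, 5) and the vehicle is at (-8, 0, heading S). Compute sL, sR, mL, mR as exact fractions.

160/53 32/13 1888/689 656/689

left sensor world pos  = (-5, -2); dL² = 53
right sensor world pos = (-11, -2); dR² = 65
sL = 160/53 = 160/53
sR = 160/65 = 32/13
mL = 1/2·sL + 1/2·sR = 1888/689
mR = -1/2·sL + 1·sR = 656/689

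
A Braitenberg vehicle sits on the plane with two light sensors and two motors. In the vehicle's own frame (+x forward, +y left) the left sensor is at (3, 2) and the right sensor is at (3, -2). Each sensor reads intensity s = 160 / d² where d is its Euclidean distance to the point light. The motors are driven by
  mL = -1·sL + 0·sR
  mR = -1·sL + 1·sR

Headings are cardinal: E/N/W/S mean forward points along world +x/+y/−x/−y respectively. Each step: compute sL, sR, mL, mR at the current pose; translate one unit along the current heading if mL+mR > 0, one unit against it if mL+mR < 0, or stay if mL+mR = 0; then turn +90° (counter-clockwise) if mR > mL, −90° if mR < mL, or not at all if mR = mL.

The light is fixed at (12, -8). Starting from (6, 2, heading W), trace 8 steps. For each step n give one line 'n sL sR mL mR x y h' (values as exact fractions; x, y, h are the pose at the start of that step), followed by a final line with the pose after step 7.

n=0: pose=(6,2,W); sL=32/29, sR=32/45; mL=-32/29, mR=-512/1305; mL+mR=-1952/1305 → advance -1; mR−mL=32/45 → turn +1·90°
n=1: pose=(7,2,S); sL=80/29, sR=80/49; mL=-80/29, mR=-1600/1421; mL+mR=-5520/1421 → advance -1; mR−mL=80/49 → turn +1·90°
n=2: pose=(7,3,E); sL=160/173, sR=32/17; mL=-160/173, mR=2816/2941; mL+mR=96/2941 → advance +1; mR−mL=32/17 → turn +1·90°
n=3: pose=(8,3,N); sL=20/29, sR=4/5; mL=-20/29, mR=16/145; mL+mR=-84/145 → advance -1; mR−mL=4/5 → turn +1·90°
n=4: pose=(8,2,W); sL=160/113, sR=160/193; mL=-160/113, mR=-12800/21809; mL+mR=-43680/21809 → advance -1; mR−mL=160/193 → turn +1·90°
n=5: pose=(9,2,S); sL=16/5, sR=80/37; mL=-16/5, mR=-192/185; mL+mR=-784/185 → advance -1; mR−mL=80/37 → turn +1·90°
n=6: pose=(9,3,E); sL=160/169, sR=160/81; mL=-160/169, mR=14080/13689; mL+mR=1120/13689 → advance +1; mR−mL=160/81 → turn +1·90°
n=7: pose=(10,3,N); sL=40/53, sR=40/49; mL=-40/53, mR=160/2597; mL+mR=-1800/2597 → advance -1; mR−mL=40/49 → turn +1·90°

0 32/29 32/45 -32/29 -512/1305 6 2 W
1 80/29 80/49 -80/29 -1600/1421 7 2 S
2 160/173 32/17 -160/173 2816/2941 7 3 E
3 20/29 4/5 -20/29 16/145 8 3 N
4 160/113 160/193 -160/113 -12800/21809 8 2 W
5 16/5 80/37 -16/5 -192/185 9 2 S
6 160/169 160/81 -160/169 14080/13689 9 3 E
7 40/53 40/49 -40/53 160/2597 10 3 N
final 10 2 W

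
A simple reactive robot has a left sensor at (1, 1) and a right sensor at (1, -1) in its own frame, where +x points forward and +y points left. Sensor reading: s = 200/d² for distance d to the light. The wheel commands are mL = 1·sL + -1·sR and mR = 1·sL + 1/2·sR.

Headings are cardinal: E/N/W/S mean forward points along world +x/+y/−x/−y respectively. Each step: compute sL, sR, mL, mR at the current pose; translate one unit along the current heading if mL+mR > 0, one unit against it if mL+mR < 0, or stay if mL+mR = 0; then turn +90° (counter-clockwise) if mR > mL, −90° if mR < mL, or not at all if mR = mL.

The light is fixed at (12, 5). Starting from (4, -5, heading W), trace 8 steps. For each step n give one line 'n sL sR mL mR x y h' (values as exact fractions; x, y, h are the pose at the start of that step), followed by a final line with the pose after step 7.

n=0: pose=(4,-5,W); sL=100/101, sR=100/81; mL=-2000/8181, mR=13150/8181; mL+mR=11150/8181 → advance +1; mR−mL=50/27 → turn +1·90°
n=1: pose=(3,-5,S); sL=40/37, sR=200/221; mL=1440/8177, mR=12540/8177; mL+mR=13980/8177 → advance +1; mR−mL=300/221 → turn +1·90°
n=2: pose=(3,-6,E); sL=50/41, sR=25/26; mL=275/1066, mR=3625/2132; mL+mR=4175/2132 → advance +1; mR−mL=75/52 → turn +1·90°
n=3: pose=(4,-6,N); sL=200/181, sR=200/149; mL=-6400/26969, mR=47900/26969; mL+mR=41500/26969 → advance +1; mR−mL=300/149 → turn +1·90°
n=4: pose=(4,-5,W); sL=100/101, sR=100/81; mL=-2000/8181, mR=13150/8181; mL+mR=11150/8181 → advance +1; mR−mL=50/27 → turn +1·90°
n=5: pose=(3,-5,S); sL=40/37, sR=200/221; mL=1440/8177, mR=12540/8177; mL+mR=13980/8177 → advance +1; mR−mL=300/221 → turn +1·90°
n=6: pose=(3,-6,E); sL=50/41, sR=25/26; mL=275/1066, mR=3625/2132; mL+mR=4175/2132 → advance +1; mR−mL=75/52 → turn +1·90°
n=7: pose=(4,-6,N); sL=200/181, sR=200/149; mL=-6400/26969, mR=47900/26969; mL+mR=41500/26969 → advance +1; mR−mL=300/149 → turn +1·90°

0 100/101 100/81 -2000/8181 13150/8181 4 -5 W
1 40/37 200/221 1440/8177 12540/8177 3 -5 S
2 50/41 25/26 275/1066 3625/2132 3 -6 E
3 200/181 200/149 -6400/26969 47900/26969 4 -6 N
4 100/101 100/81 -2000/8181 13150/8181 4 -5 W
5 40/37 200/221 1440/8177 12540/8177 3 -5 S
6 50/41 25/26 275/1066 3625/2132 3 -6 E
7 200/181 200/149 -6400/26969 47900/26969 4 -6 N
final 4 -5 W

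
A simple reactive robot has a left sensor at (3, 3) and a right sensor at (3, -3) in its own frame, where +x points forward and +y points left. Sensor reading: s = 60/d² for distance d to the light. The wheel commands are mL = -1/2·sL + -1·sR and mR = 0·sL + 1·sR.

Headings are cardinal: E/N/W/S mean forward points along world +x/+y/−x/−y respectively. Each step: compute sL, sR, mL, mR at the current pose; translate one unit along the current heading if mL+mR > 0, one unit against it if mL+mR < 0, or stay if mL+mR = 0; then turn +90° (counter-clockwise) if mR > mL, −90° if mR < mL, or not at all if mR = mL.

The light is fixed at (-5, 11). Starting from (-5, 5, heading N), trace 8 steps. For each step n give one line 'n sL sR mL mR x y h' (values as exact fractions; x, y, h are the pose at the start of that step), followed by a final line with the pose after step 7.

n=0: pose=(-5,5,N); sL=10/3, sR=10/3; mL=-5, mR=10/3; mL+mR=-5/3 → advance -1; mR−mL=25/3 → turn +1·90°
n=1: pose=(-5,4,W); sL=60/109, sR=12/5; mL=-1458/545, mR=12/5; mL+mR=-30/109 → advance -1; mR−mL=2766/545 → turn +1·90°
n=2: pose=(-4,4,S); sL=15/29, sR=15/26; mL=-315/377, mR=15/26; mL+mR=-15/58 → advance -1; mR−mL=1065/754 → turn +1·90°
n=3: pose=(-4,5,E); sL=12/5, sR=60/97; mL=-882/485, mR=60/97; mL+mR=-6/5 → advance -1; mR−mL=1182/485 → turn +1·90°
n=4: pose=(-5,5,N); sL=10/3, sR=10/3; mL=-5, mR=10/3; mL+mR=-5/3 → advance -1; mR−mL=25/3 → turn +1·90°
n=5: pose=(-5,4,W); sL=60/109, sR=12/5; mL=-1458/545, mR=12/5; mL+mR=-30/109 → advance -1; mR−mL=2766/545 → turn +1·90°
n=6: pose=(-4,4,S); sL=15/29, sR=15/26; mL=-315/377, mR=15/26; mL+mR=-15/58 → advance -1; mR−mL=1065/754 → turn +1·90°
n=7: pose=(-4,5,E); sL=12/5, sR=60/97; mL=-882/485, mR=60/97; mL+mR=-6/5 → advance -1; mR−mL=1182/485 → turn +1·90°

0 10/3 10/3 -5 10/3 -5 5 N
1 60/109 12/5 -1458/545 12/5 -5 4 W
2 15/29 15/26 -315/377 15/26 -4 4 S
3 12/5 60/97 -882/485 60/97 -4 5 E
4 10/3 10/3 -5 10/3 -5 5 N
5 60/109 12/5 -1458/545 12/5 -5 4 W
6 15/29 15/26 -315/377 15/26 -4 4 S
7 12/5 60/97 -882/485 60/97 -4 5 E
final -5 5 N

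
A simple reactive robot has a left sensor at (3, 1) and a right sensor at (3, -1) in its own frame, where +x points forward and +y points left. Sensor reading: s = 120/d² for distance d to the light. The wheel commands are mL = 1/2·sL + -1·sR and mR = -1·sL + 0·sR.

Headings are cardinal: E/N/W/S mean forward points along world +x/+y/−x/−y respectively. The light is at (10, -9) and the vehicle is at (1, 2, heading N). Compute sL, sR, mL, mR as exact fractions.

left sensor world pos  = (0, 5); dL² = 296
right sensor world pos = (2, 5); dR² = 260
sL = 120/296 = 15/37
sR = 120/260 = 6/13
mL = 1/2·sL + -1·sR = -249/962
mR = -1·sL + 0·sR = -15/37

15/37 6/13 -249/962 -15/37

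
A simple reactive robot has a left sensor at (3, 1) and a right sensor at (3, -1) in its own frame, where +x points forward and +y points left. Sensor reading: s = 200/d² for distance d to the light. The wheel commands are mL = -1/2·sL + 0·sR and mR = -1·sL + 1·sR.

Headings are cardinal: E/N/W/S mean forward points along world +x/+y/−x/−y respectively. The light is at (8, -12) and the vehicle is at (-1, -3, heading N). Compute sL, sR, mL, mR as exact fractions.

left sensor world pos  = (-2, 0); dL² = 244
right sensor world pos = (0, 0); dR² = 208
sL = 200/244 = 50/61
sR = 200/208 = 25/26
mL = -1/2·sL + 0·sR = -25/61
mR = -1·sL + 1·sR = 225/1586

50/61 25/26 -25/61 225/1586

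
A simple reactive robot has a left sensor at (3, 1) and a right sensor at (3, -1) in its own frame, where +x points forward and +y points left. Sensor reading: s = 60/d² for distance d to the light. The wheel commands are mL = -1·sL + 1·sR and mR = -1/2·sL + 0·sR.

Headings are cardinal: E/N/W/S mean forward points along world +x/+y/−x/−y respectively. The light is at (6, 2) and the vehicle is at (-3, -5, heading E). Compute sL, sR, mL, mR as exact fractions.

left sensor world pos  = (0, -4); dL² = 72
right sensor world pos = (0, -6); dR² = 100
sL = 60/72 = 5/6
sR = 60/100 = 3/5
mL = -1·sL + 1·sR = -7/30
mR = -1/2·sL + 0·sR = -5/12

5/6 3/5 -7/30 -5/12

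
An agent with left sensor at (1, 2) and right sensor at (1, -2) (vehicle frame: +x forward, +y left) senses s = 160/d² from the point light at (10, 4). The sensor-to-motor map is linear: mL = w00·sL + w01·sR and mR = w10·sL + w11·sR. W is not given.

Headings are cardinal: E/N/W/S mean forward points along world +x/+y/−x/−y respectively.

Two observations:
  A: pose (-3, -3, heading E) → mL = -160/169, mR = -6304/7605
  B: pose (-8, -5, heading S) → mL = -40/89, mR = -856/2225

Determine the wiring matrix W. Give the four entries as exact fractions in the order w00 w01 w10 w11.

obs A: pose=(-3,-3,E) → sL=160/169, sR=32/45, mL=-160/169, mR=-6304/7605
obs B: pose=(-8,-5,S) → sL=40/89, sR=8/25, mL=-40/89, mR=-856/2225
sensor matrix S = [[160/169, 32/45], [40/89, 8/25]]; det S = -11264/676845
solve [mL_A; mL_B] = S·[w00; w01] and [mR_A; mR_B] = S·[w10; w11]:
  w00 = -1, w01 = 0, w10 = -1/2, w11 = -1/2

-1 0 -1/2 -1/2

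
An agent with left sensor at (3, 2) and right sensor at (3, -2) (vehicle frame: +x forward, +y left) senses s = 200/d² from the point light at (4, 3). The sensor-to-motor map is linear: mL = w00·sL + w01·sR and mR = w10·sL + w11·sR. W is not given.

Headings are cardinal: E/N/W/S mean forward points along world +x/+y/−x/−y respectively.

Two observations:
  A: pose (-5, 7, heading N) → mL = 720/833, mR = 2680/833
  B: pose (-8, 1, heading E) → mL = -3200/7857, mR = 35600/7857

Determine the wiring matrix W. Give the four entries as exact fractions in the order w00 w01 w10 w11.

-1 1 1 1

obs A: pose=(-5,7,N) → sL=20/17, sR=100/49, mL=720/833, mR=2680/833
obs B: pose=(-8,1,E) → sL=200/81, sR=200/97, mL=-3200/7857, mR=35600/7857
sensor matrix S = [[20/17, 100/49], [200/81, 200/97]]; det S = -17104000/6544881
solve [mL_A; mL_B] = S·[w00; w01] and [mR_A; mR_B] = S·[w10; w11]:
  w00 = -1, w01 = 1, w10 = 1, w11 = 1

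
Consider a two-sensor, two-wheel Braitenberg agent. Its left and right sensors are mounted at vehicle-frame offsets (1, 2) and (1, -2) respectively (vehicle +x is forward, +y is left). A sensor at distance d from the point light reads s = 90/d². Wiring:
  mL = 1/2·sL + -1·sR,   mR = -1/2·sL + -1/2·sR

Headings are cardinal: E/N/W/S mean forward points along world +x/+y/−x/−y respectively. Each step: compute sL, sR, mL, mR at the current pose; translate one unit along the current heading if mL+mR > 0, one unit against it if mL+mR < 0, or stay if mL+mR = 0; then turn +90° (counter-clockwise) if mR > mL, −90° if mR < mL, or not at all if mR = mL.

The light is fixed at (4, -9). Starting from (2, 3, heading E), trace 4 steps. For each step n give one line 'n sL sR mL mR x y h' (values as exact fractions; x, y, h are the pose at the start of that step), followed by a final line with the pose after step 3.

0 90/197 90/101 -13185/19897 -13410/19897 2 3 E
1 45/61 45/73 -2205/8906 -3015/4453 1 3 S
2 90/137 90/241 -1485/33017 -17010/33017 1 4 W
3 45/106 45/98 -2565/10388 -2295/5194 2 4 N
final 2 3 E

n=0: pose=(2,3,E); sL=90/197, sR=90/101; mL=-13185/19897, mR=-13410/19897; mL+mR=-135/101 → advance -1; mR−mL=-225/19897 → turn -1·90°
n=1: pose=(1,3,S); sL=45/61, sR=45/73; mL=-2205/8906, mR=-3015/4453; mL+mR=-135/146 → advance -1; mR−mL=-3825/8906 → turn -1·90°
n=2: pose=(1,4,W); sL=90/137, sR=90/241; mL=-1485/33017, mR=-17010/33017; mL+mR=-135/241 → advance -1; mR−mL=-15525/33017 → turn -1·90°
n=3: pose=(2,4,N); sL=45/106, sR=45/98; mL=-2565/10388, mR=-2295/5194; mL+mR=-135/196 → advance -1; mR−mL=-2025/10388 → turn -1·90°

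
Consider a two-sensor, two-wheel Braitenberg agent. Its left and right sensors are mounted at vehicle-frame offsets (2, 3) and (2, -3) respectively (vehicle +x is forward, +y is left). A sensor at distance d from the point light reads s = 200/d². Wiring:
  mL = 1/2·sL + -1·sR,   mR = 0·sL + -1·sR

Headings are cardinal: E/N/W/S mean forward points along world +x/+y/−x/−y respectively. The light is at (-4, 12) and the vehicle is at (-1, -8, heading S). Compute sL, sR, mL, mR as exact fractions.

5/13 50/121 -695/3146 -50/121

left sensor world pos  = (2, -10); dL² = 520
right sensor world pos = (-4, -10); dR² = 484
sL = 200/520 = 5/13
sR = 200/484 = 50/121
mL = 1/2·sL + -1·sR = -695/3146
mR = 0·sL + -1·sR = -50/121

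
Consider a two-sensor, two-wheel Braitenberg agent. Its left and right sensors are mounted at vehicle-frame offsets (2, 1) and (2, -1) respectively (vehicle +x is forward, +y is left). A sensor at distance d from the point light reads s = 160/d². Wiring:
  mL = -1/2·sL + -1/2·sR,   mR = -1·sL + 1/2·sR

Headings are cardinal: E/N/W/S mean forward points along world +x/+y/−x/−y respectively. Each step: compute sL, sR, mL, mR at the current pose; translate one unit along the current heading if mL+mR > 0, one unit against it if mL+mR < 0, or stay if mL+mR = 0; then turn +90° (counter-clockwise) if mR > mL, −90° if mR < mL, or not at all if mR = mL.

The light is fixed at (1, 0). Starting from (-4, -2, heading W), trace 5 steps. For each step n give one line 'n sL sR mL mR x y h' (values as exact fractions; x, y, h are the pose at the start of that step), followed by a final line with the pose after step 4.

n=0: pose=(-4,-2,W); sL=80/29, sR=16/5; mL=-432/145, mR=-168/145; mL+mR=-120/29 → advance -1; mR−mL=264/145 → turn +1·90°
n=1: pose=(-3,-2,S); sL=32/5, sR=160/41; mL=-1056/205, mR=-912/205; mL+mR=-48/5 → advance -1; mR−mL=144/205 → turn +1·90°
n=2: pose=(-3,-1,E); sL=40, sR=20; mL=-30, mR=-30; mL+mR=-60 → advance -1; mR−mL=0 → turn +0·90°
n=3: pose=(-4,-1,E); sL=160/9, sR=160/13; mL=-1760/117, mR=-1360/117; mL+mR=-80/3 → advance -1; mR−mL=400/117 → turn +1·90°
n=4: pose=(-5,-1,N); sL=16/5, sR=80/13; mL=-304/65, mR=-8/65; mL+mR=-24/5 → advance -1; mR−mL=296/65 → turn +1·90°

0 80/29 16/5 -432/145 -168/145 -4 -2 W
1 32/5 160/41 -1056/205 -912/205 -3 -2 S
2 40 20 -30 -30 -3 -1 E
3 160/9 160/13 -1760/117 -1360/117 -4 -1 E
4 16/5 80/13 -304/65 -8/65 -5 -1 N
final -5 -2 W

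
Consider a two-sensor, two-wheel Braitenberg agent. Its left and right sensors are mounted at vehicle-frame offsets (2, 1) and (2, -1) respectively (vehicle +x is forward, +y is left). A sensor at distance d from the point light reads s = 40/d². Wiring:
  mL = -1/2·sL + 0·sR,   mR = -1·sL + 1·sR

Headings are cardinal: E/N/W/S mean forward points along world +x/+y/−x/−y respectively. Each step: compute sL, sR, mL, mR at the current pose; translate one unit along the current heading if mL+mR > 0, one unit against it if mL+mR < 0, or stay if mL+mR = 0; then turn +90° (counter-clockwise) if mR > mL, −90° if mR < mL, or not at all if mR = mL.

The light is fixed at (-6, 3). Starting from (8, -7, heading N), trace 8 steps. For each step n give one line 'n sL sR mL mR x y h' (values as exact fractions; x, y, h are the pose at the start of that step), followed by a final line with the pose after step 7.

0 40/233 40/289 -20/233 -2240/67337 8 -7 N
1 5/36 10/61 -5/72 55/2196 8 -8 W
2 8/85 8/73 -4/85 96/6205 9 -8 S
3 4/37 4/41 -2/37 -16/1517 9 -7 E
4 40/233 40/289 -20/233 -2240/67337 8 -7 N
5 5/36 10/61 -5/72 55/2196 8 -8 W
6 8/85 8/73 -4/85 96/6205 9 -8 S
7 4/37 4/41 -2/37 -16/1517 9 -7 E
final 8 -7 N

n=0: pose=(8,-7,N); sL=40/233, sR=40/289; mL=-20/233, mR=-2240/67337; mL+mR=-8020/67337 → advance -1; mR−mL=3540/67337 → turn +1·90°
n=1: pose=(8,-8,W); sL=5/36, sR=10/61; mL=-5/72, mR=55/2196; mL+mR=-65/1464 → advance -1; mR−mL=415/4392 → turn +1·90°
n=2: pose=(9,-8,S); sL=8/85, sR=8/73; mL=-4/85, mR=96/6205; mL+mR=-196/6205 → advance -1; mR−mL=388/6205 → turn +1·90°
n=3: pose=(9,-7,E); sL=4/37, sR=4/41; mL=-2/37, mR=-16/1517; mL+mR=-98/1517 → advance -1; mR−mL=66/1517 → turn +1·90°
n=4: pose=(8,-7,N); sL=40/233, sR=40/289; mL=-20/233, mR=-2240/67337; mL+mR=-8020/67337 → advance -1; mR−mL=3540/67337 → turn +1·90°
n=5: pose=(8,-8,W); sL=5/36, sR=10/61; mL=-5/72, mR=55/2196; mL+mR=-65/1464 → advance -1; mR−mL=415/4392 → turn +1·90°
n=6: pose=(9,-8,S); sL=8/85, sR=8/73; mL=-4/85, mR=96/6205; mL+mR=-196/6205 → advance -1; mR−mL=388/6205 → turn +1·90°
n=7: pose=(9,-7,E); sL=4/37, sR=4/41; mL=-2/37, mR=-16/1517; mL+mR=-98/1517 → advance -1; mR−mL=66/1517 → turn +1·90°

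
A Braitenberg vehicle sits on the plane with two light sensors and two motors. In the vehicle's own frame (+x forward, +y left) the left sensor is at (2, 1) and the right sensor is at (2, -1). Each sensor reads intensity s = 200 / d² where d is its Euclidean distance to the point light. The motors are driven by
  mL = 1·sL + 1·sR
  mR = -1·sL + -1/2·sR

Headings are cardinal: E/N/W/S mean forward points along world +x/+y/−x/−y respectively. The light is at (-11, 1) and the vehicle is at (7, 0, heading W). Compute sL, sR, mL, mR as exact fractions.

left sensor world pos  = (5, -1); dL² = 260
right sensor world pos = (5, 1); dR² = 256
sL = 200/260 = 10/13
sR = 200/256 = 25/32
mL = 1·sL + 1·sR = 645/416
mR = -1·sL + -1/2·sR = -965/832

10/13 25/32 645/416 -965/832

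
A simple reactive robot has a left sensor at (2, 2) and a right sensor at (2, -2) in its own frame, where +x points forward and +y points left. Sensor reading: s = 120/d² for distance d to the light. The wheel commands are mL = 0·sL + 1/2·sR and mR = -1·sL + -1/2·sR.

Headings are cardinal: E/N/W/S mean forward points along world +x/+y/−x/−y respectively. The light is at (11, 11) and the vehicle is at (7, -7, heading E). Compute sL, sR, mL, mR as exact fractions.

left sensor world pos  = (9, -5); dL² = 260
right sensor world pos = (9, -9); dR² = 404
sL = 120/260 = 6/13
sR = 120/404 = 30/101
mL = 0·sL + 1/2·sR = 15/101
mR = -1·sL + -1/2·sR = -801/1313

6/13 30/101 15/101 -801/1313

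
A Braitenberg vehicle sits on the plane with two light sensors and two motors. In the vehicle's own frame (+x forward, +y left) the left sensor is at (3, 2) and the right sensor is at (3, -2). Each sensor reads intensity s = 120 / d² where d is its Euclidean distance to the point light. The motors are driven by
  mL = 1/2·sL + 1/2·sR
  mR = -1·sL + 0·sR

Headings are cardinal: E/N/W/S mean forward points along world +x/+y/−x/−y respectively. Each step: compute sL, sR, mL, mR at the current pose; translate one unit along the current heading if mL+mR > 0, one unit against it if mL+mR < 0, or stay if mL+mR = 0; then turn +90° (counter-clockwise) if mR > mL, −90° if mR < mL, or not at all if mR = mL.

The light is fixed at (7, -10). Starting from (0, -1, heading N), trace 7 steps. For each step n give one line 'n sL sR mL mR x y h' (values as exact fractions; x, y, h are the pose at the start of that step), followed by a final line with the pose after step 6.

n=0: pose=(0,-1,N); sL=8/15, sR=120/169; mL=1576/2535, mR=-8/15; mL+mR=224/2535 → advance +1; mR−mL=-976/845 → turn -1·90°
n=1: pose=(0,0,E); sL=3/4, sR=3/2; mL=9/8, mR=-3/4; mL+mR=3/8 → advance +1; mR−mL=-15/8 → turn -1·90°
n=2: pose=(1,0,S); sL=24/13, sR=120/113; mL=2136/1469, mR=-24/13; mL+mR=-576/1469 → advance -1; mR−mL=-4848/1469 → turn -1·90°
n=3: pose=(1,1,W); sL=20/27, sR=12/25; mL=412/675, mR=-20/27; mL+mR=-88/675 → advance -1; mR−mL=-304/225 → turn -1·90°
n=4: pose=(2,1,N); sL=24/49, sR=24/41; mL=1080/2009, mR=-24/49; mL+mR=96/2009 → advance +1; mR−mL=-2064/2009 → turn -1·90°
n=5: pose=(2,2,E); sL=3/5, sR=15/13; mL=57/65, mR=-3/5; mL+mR=18/65 → advance +1; mR−mL=-96/65 → turn -1·90°
n=6: pose=(3,2,S); sL=24/17, sR=40/39; mL=808/663, mR=-24/17; mL+mR=-128/663 → advance -1; mR−mL=-1744/663 → turn -1·90°

0 8/15 120/169 1576/2535 -8/15 0 -1 N
1 3/4 3/2 9/8 -3/4 0 0 E
2 24/13 120/113 2136/1469 -24/13 1 0 S
3 20/27 12/25 412/675 -20/27 1 1 W
4 24/49 24/41 1080/2009 -24/49 2 1 N
5 3/5 15/13 57/65 -3/5 2 2 E
6 24/17 40/39 808/663 -24/17 3 2 S
final 3 3 W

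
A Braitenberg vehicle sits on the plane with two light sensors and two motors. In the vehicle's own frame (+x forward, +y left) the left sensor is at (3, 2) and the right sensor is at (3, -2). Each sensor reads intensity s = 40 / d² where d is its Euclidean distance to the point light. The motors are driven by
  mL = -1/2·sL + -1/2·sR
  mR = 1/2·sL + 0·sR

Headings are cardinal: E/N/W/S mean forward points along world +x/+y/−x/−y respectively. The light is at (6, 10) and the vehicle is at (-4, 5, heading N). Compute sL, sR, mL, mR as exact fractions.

left sensor world pos  = (-6, 8); dL² = 148
right sensor world pos = (-2, 8); dR² = 68
sL = 40/148 = 10/37
sR = 40/68 = 10/17
mL = -1/2·sL + -1/2·sR = -270/629
mR = 1/2·sL + 0·sR = 5/37

10/37 10/17 -270/629 5/37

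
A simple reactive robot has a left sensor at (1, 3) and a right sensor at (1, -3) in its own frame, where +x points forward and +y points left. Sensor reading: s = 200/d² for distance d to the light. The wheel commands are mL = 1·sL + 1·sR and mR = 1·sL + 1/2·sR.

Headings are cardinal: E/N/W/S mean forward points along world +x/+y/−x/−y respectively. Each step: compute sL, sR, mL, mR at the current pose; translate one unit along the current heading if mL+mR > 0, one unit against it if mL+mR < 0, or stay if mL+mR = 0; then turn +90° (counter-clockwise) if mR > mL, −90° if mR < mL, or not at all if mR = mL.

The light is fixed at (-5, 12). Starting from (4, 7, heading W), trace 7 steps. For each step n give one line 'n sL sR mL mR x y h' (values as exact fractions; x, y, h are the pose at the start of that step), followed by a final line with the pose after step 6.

0 25/16 50/17 1225/272 825/272 4 7 W
1 200/41 200/137 35600/5617 31500/5617 3 7 N
2 100/41 20/13 2120/533 1710/533 3 8 E
3 200/169 200/61 46000/10309 29100/10309 4 8 S
4 25/16 50/17 1225/272 825/272 4 7 W
5 200/41 200/137 35600/5617 31500/5617 3 7 N
6 100/41 20/13 2120/533 1710/533 3 8 E
final 4 8 S

n=0: pose=(4,7,W); sL=25/16, sR=50/17; mL=1225/272, mR=825/272; mL+mR=1025/136 → advance +1; mR−mL=-25/17 → turn -1·90°
n=1: pose=(3,7,N); sL=200/41, sR=200/137; mL=35600/5617, mR=31500/5617; mL+mR=67100/5617 → advance +1; mR−mL=-100/137 → turn -1·90°
n=2: pose=(3,8,E); sL=100/41, sR=20/13; mL=2120/533, mR=1710/533; mL+mR=3830/533 → advance +1; mR−mL=-10/13 → turn -1·90°
n=3: pose=(4,8,S); sL=200/169, sR=200/61; mL=46000/10309, mR=29100/10309; mL+mR=75100/10309 → advance +1; mR−mL=-100/61 → turn -1·90°
n=4: pose=(4,7,W); sL=25/16, sR=50/17; mL=1225/272, mR=825/272; mL+mR=1025/136 → advance +1; mR−mL=-25/17 → turn -1·90°
n=5: pose=(3,7,N); sL=200/41, sR=200/137; mL=35600/5617, mR=31500/5617; mL+mR=67100/5617 → advance +1; mR−mL=-100/137 → turn -1·90°
n=6: pose=(3,8,E); sL=100/41, sR=20/13; mL=2120/533, mR=1710/533; mL+mR=3830/533 → advance +1; mR−mL=-10/13 → turn -1·90°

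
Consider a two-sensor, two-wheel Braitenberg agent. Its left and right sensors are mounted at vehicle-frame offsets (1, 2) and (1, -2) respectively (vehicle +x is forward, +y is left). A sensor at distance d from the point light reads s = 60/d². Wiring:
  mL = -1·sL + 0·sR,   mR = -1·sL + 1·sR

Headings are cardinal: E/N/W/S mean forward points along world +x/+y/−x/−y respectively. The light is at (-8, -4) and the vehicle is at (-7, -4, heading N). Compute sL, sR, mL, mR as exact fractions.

left sensor world pos  = (-9, -3); dL² = 2
right sensor world pos = (-5, -3); dR² = 10
sL = 60/2 = 30
sR = 60/10 = 6
mL = -1·sL + 0·sR = -30
mR = -1·sL + 1·sR = -24

30 6 -30 -24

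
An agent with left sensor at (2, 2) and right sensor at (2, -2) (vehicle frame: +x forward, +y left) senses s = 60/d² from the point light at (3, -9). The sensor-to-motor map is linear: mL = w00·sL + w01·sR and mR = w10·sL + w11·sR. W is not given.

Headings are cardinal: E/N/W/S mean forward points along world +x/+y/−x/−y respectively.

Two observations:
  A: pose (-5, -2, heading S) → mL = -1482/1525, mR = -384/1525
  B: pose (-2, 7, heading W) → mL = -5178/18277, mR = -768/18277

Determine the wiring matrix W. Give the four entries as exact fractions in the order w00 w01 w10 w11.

-1/2 -1 -1/2 1/2

obs A: pose=(-5,-2,S) → sL=60/61, sR=12/25, mL=-1482/1525, mR=-384/1525
obs B: pose=(-2,7,W) → sL=12/49, sR=60/373, mL=-5178/18277, mR=-768/18277
sensor matrix S = [[60/61, 12/25], [12/49, 60/373]]; det S = 1133568/27872425
solve [mL_A; mL_B] = S·[w00; w01] and [mR_A; mR_B] = S·[w10; w11]:
  w00 = -1/2, w01 = -1, w10 = -1/2, w11 = 1/2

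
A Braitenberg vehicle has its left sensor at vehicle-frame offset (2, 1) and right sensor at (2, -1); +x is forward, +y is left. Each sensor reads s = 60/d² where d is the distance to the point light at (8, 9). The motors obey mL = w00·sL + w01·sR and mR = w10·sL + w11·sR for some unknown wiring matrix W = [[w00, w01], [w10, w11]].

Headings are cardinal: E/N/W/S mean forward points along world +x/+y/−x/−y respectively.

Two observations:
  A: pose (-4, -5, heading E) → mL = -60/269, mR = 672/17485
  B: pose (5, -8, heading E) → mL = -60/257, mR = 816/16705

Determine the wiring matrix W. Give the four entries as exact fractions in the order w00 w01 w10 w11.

obs A: pose=(-4,-5,E) → sL=60/269, sR=12/65, mL=-60/269, mR=672/17485
obs B: pose=(5,-8,E) → sL=60/257, sR=12/65, mL=-60/257, mR=816/16705
sensor matrix S = [[60/269, 12/65], [60/257, 12/65]]; det S = -1728/898729
solve [mL_A; mL_B] = S·[w00; w01] and [mR_A; mR_B] = S·[w10; w11]:
  w00 = -1, w01 = 0, w10 = 1, w11 = -1

-1 0 1 -1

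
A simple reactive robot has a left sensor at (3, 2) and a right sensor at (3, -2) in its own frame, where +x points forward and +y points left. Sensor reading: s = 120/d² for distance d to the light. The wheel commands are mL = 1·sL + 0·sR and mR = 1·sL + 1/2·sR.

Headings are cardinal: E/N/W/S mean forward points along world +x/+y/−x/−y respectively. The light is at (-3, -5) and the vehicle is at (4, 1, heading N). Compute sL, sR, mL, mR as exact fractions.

left sensor world pos  = (2, 4); dL² = 106
right sensor world pos = (6, 4); dR² = 162
sL = 120/106 = 60/53
sR = 120/162 = 20/27
mL = 1·sL + 0·sR = 60/53
mR = 1·sL + 1/2·sR = 2150/1431

60/53 20/27 60/53 2150/1431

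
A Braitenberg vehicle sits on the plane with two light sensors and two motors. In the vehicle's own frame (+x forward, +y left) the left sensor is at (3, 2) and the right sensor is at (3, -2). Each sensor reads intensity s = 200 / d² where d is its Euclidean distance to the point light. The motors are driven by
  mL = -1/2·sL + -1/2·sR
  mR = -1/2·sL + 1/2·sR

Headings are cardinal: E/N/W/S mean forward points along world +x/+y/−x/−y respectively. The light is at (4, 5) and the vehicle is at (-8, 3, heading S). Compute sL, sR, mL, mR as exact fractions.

8/5 200/221 -1384/1105 -384/1105

left sensor world pos  = (-6, 0); dL² = 125
right sensor world pos = (-10, 0); dR² = 221
sL = 200/125 = 8/5
sR = 200/221 = 200/221
mL = -1/2·sL + -1/2·sR = -1384/1105
mR = -1/2·sL + 1/2·sR = -384/1105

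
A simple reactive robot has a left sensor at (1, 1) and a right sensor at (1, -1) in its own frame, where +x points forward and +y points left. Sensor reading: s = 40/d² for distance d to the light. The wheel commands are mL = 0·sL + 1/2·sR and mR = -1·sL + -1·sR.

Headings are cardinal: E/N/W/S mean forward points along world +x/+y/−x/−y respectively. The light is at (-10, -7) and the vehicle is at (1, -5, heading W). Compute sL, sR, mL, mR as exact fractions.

left sensor world pos  = (0, -6); dL² = 101
right sensor world pos = (0, -4); dR² = 109
sL = 40/101 = 40/101
sR = 40/109 = 40/109
mL = 0·sL + 1/2·sR = 20/109
mR = -1·sL + -1·sR = -8400/11009

40/101 40/109 20/109 -8400/11009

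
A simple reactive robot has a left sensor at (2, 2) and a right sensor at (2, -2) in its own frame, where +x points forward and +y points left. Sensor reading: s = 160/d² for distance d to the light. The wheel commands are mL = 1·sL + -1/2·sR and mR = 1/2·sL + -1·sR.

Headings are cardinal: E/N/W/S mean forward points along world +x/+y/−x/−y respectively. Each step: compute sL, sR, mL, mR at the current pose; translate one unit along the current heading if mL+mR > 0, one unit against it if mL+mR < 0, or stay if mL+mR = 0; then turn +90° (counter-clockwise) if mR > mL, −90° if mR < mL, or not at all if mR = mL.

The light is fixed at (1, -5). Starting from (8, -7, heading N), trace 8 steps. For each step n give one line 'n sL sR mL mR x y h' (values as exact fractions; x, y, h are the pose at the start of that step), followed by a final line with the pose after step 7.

0 32/5 160/81 2192/405 496/405 8 -7 N
1 80/41 16/9 392/369 -296/369 8 -6 E
2 160/109 32/9 -304/981 -2768/981 9 -6 S
3 4 4 2 -2 9 -5 W
4 4 20/13 42/13 6/13 9 -5 N
5 160/109 160/101 7440/11009 -9360/11009 9 -4 E
6 80/41 80/13 -600/533 -2760/533 8 -4 S
7 32/5 160/41 912/205 -144/205 8 -3 W
final 7 -3 N

n=0: pose=(8,-7,N); sL=32/5, sR=160/81; mL=2192/405, mR=496/405; mL+mR=896/135 → advance +1; mR−mL=-1696/405 → turn -1·90°
n=1: pose=(8,-6,E); sL=80/41, sR=16/9; mL=392/369, mR=-296/369; mL+mR=32/123 → advance +1; mR−mL=-688/369 → turn -1·90°
n=2: pose=(9,-6,S); sL=160/109, sR=32/9; mL=-304/981, mR=-2768/981; mL+mR=-1024/327 → advance -1; mR−mL=-2464/981 → turn -1·90°
n=3: pose=(9,-5,W); sL=4, sR=4; mL=2, mR=-2; mL+mR=0 → advance +0; mR−mL=-4 → turn -1·90°
n=4: pose=(9,-5,N); sL=4, sR=20/13; mL=42/13, mR=6/13; mL+mR=48/13 → advance +1; mR−mL=-36/13 → turn -1·90°
n=5: pose=(9,-4,E); sL=160/109, sR=160/101; mL=7440/11009, mR=-9360/11009; mL+mR=-1920/11009 → advance -1; mR−mL=-16800/11009 → turn -1·90°
n=6: pose=(8,-4,S); sL=80/41, sR=80/13; mL=-600/533, mR=-2760/533; mL+mR=-3360/533 → advance -1; mR−mL=-2160/533 → turn -1·90°
n=7: pose=(8,-3,W); sL=32/5, sR=160/41; mL=912/205, mR=-144/205; mL+mR=768/205 → advance +1; mR−mL=-1056/205 → turn -1·90°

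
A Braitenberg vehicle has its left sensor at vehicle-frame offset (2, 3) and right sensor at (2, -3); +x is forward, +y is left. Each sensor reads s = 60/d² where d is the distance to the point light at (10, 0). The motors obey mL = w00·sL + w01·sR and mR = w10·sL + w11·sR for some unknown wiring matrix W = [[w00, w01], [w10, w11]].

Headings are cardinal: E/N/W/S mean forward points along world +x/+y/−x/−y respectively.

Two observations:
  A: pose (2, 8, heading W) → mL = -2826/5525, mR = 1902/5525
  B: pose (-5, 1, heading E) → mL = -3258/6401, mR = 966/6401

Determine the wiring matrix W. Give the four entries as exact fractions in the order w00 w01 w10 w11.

-1/2 -1 1 -1/2

obs A: pose=(2,8,W) → sL=12/25, sR=60/221, mL=-2826/5525, mR=1902/5525
obs B: pose=(-5,1,E) → sL=12/37, sR=60/173, mL=-3258/6401, mR=966/6401
sensor matrix S = [[12/25, 60/221], [12/37, 60/173]]; det S = 554688/7073105
solve [mL_A; mL_B] = S·[w00; w01] and [mR_A; mR_B] = S·[w10; w11]:
  w00 = -1/2, w01 = -1, w10 = 1, w11 = -1/2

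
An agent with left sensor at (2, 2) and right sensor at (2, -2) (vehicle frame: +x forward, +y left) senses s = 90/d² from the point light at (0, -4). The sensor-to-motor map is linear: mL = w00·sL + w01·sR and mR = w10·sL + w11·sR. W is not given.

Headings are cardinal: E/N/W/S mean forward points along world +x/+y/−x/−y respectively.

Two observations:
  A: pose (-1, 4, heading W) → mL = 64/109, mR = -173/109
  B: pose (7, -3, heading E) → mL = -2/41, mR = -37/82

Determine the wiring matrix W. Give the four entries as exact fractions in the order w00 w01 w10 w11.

obs A: pose=(-1,4,W) → sL=2, sR=90/109, mL=64/109, mR=-173/109
obs B: pose=(7,-3,E) → sL=1, sR=45/41, mL=-2/41, mR=-37/82
sensor matrix S = [[2, 90/109], [1, 45/41]]; det S = 6120/4469
solve [mL_A; mL_B] = S·[w00; w01] and [mR_A; mR_B] = S·[w10; w11]:
  w00 = 1/2, w01 = -1/2, w10 = -1, w11 = 1/2

1/2 -1/2 -1 1/2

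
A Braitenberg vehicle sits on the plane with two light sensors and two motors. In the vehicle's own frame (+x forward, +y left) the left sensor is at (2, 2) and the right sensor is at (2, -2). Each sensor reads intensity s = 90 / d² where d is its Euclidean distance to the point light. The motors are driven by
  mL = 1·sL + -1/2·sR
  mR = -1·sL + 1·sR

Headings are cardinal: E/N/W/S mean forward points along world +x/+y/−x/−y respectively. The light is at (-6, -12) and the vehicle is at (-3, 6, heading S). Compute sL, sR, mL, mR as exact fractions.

90/281 90/257 10485/72217 2160/72217

left sensor world pos  = (-1, 4); dL² = 281
right sensor world pos = (-5, 4); dR² = 257
sL = 90/281 = 90/281
sR = 90/257 = 90/257
mL = 1·sL + -1/2·sR = 10485/72217
mR = -1·sL + 1·sR = 2160/72217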